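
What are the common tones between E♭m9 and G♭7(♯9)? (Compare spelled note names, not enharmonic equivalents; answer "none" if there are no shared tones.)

Gb Bb Db

E♭m9: Eb Gb Bb Db F
G♭7(♯9): Gb Bb Db Fb A
Common to both → Gb, Bb, Db.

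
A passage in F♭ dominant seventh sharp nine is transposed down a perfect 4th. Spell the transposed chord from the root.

Fb down a perfect 4th → Cb. New chord: Cb dominant seventh sharp nine.
Cb — root
Eb — major 3rd
Gb — perfect 5th
Bbb — minor 7th
D — augmented 9th

Cb, Eb, Gb, Bbb, D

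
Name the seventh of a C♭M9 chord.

Bb

C♭M9 is built on Cb; its 7th is a major 7th above the root.
A seventh above C uses the letter B, and the major 7th above Cb is Bb.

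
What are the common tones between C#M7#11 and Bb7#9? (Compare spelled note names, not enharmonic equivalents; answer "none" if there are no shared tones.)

C♯

C#M7#11 = C♯, E♯, G♯, B♯, F𝄪.
Bb7#9 = B♭, D, F, A♭, C♯.
Shared: C♯.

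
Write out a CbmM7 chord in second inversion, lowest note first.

G♭ – B♭ – C♭ – E𝄫

In root position, CbmM7 is C♭–E𝄫–G♭–B♭.
Second inversion puts the fifth (G♭) in the bass.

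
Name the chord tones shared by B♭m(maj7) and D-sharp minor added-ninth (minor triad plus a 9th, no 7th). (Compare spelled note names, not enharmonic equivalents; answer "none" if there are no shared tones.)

none

B♭m(maj7) = Bb, Db, F, A.
D-sharp minor added-ninth = D#, F#, A#, E#.
Shared: none.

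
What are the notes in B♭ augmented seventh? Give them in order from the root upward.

B♭ augmented seventh: augmented seventh on B-flat.
Root: B-flat
Major 3rd (3rd): D
Augmented 5th (5th): F-sharp
Minor 7th (7th): A-flat

B-flat – D – F-sharp – A-flat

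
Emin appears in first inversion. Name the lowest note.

G

Emin = E–G–B. First inversion → third in the bass = G.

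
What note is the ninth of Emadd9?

Emadd9 is built on E; its 9th is a major 9th above the root.
A second above E uses the letter F, and the major 9th above E is F#.

F#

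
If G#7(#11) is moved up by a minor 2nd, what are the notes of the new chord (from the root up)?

A C# E G D#

A minor 2nd up from G# is A, so the new chord is A dominant seventh sharp eleven.
Root: A
Major 3rd (3rd): C#
Perfect 5th (5th): E
Minor 7th (7th): G
Augmented 11th (11th): D#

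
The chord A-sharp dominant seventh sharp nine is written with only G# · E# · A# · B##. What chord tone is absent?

A-sharp dominant seventh sharp nine = A#, C##, E#, G#, B##. The voicing lacks the 3rd (major 3rd), C##.

C##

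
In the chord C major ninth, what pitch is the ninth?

D

Root of C major ninth = C. The 9th is a major 9th: C up a major 9th → D.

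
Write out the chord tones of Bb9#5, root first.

Bb, D, F#, Ab, C

Bb9#5 is a dominant ninth sharp five built on Bb.
Root: Bb
Major 3rd (3rd): D
Augmented 5th (5th): F#
Minor 7th (7th): Ab
Major 9th (9th): C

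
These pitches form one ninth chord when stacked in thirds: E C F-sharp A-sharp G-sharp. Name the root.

F-sharp

Stacking in thirds gives F-sharp – A-sharp – C – E – G-sharp, so F-sharp is the root — F-sharp dominant ninth flat five.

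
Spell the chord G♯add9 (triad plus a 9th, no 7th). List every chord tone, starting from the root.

G# – B# – D# – A#

G♯add9: added-ninth on G#.
Root: G#
Major 3rd (3rd): B#
Perfect 5th (5th): D#
Major 9th (9th): A#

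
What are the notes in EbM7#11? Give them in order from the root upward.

EbM7#11: major seventh sharp eleven on E♭.
- root: E♭
- major 3rd: G
- perfect 5th: B♭
- major 7th: D
- augmented 11th: A

E♭ G B♭ D A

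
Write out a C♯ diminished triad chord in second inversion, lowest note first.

In root position, C♯ diminished triad is C#–E–G.
Second inversion puts the fifth (G) in the bass.

G  C#  E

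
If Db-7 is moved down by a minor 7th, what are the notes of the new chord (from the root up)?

A minor 7th down from Db is Eb, so the new chord is Eb minor seventh.
root → Eb
3rd (minor 3rd) → Gb
5th (perfect 5th) → Bb
7th (minor 7th) → Db

Eb, Gb, Bb, Db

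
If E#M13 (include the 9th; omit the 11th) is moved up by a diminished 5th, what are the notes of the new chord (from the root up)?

B, D#, F#, A#, C#, G#

A diminished 5th up from E# is B, so the new chord is B major thirteenth.
root → B
3rd (major 3rd) → D#
5th (perfect 5th) → F#
7th (major 7th) → A#
9th (major 9th) → C#
13th (major 13th) → G#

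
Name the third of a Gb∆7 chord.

Gb∆7 is built on G♭; its 3rd is a major 3rd above the root.
A third above G uses the letter B, and the major 3rd above G♭ is B♭.

B♭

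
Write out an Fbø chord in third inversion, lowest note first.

E𝄫  F♭  A𝄫  C𝄫

In root position, Fbø is F♭–A𝄫–C𝄫–E𝄫.
Third inversion puts the seventh (E𝄫) in the bass.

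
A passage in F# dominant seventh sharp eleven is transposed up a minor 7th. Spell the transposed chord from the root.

E, G-sharp, B, D, A-sharp

F-sharp up a minor 7th → E. New chord: E dominant seventh sharp eleven.
Root: E
Major 3rd (3rd): G-sharp
Perfect 5th (5th): B
Minor 7th (7th): D
Augmented 11th (11th): A-sharp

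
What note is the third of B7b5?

D#

Root of B7b5 = B. The 3rd is a major 3rd: B up a major 3rd → D#.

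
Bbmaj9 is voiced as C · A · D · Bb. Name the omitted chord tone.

F

The full Bbmaj9 chord is Bb, D, F, A, C.
Comparing with the voicing, the perfect 5th (5th) — F — is absent.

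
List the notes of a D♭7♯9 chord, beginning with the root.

D♭7♯9: dominant seventh sharp nine on Db.
- root: Db
- major 3rd: F
- perfect 5th: Ab
- minor 7th: Cb
- augmented 9th: E

Db – F – Ab – Cb – E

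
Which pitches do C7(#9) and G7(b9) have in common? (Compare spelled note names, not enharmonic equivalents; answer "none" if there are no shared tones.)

G

C7(#9): C E G B♭ D♯
G7(b9): G B D F A♭
Common to both → G.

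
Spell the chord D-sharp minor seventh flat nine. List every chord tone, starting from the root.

D-sharp  F-sharp  A-sharp  C-sharp  E

D-sharp minor seventh flat nine: minor seventh flat nine on D-sharp.
Root: D-sharp
Minor 3rd (3rd): F-sharp
Perfect 5th (5th): A-sharp
Minor 7th (7th): C-sharp
Minor 9th (9th): E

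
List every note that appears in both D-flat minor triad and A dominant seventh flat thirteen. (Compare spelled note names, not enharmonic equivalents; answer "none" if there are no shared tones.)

D-flat minor triad = Db, Fb, Ab.
A dominant seventh flat thirteen = A, C#, E, G, F.
Shared: none.

none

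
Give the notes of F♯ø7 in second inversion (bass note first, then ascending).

F♯ø7 = F#–A–C–E; second inversion → fifth (C) lowest.

C, E, F#, A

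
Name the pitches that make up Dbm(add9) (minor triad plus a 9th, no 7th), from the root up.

Db Fb Ab Eb

Dbm(add9) is a minor added-ninth built on Db.
Db — root
Fb — minor 3rd
Ab — perfect 5th
Eb — major 9th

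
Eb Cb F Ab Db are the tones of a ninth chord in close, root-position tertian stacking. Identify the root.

Db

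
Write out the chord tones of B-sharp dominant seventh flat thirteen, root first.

B-sharp, D-double-sharp, F-double-sharp, A-sharp, G-sharp

B-sharp dominant seventh flat thirteen is a dominant seventh flat thirteen built on B-sharp.
- root: B-sharp
- major 3rd: D-double-sharp
- perfect 5th: F-double-sharp
- minor 7th: A-sharp
- minor 13th: G-sharp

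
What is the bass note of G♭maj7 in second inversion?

Db

G♭maj7 in root position is Gb–Bb–Db–F.
Second inversion places the fifth in the bass, which is Db.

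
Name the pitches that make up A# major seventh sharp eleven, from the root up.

A#, C##, E#, G##, D##

A# major seventh sharp eleven: major seventh sharp eleven on A#.
root → A#
3rd (major 3rd) → C##
5th (perfect 5th) → E#
7th (major 7th) → G##
11th (augmented 11th) → D##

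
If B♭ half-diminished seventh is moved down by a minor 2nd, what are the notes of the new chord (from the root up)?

B-flat down a minor 2nd → A. New chord: A half-diminished seventh.
Root: A
Minor 3rd (3rd): C
Diminished 5th (5th): E-flat
Minor 7th (7th): G

A C E-flat G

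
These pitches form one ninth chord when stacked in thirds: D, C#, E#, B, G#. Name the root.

C#

Stacking in thirds gives C# – E# – G# – B – D, so C# is the root — C# dominant seventh flat nine.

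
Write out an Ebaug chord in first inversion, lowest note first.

G, B, Eb

In root position, Ebaug is Eb–G–B.
First inversion puts the third (G) in the bass.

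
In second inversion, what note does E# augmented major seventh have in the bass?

B-double-sharp

E# augmented major seventh in root position is E-sharp–G-double-sharp–B-double-sharp–D-double-sharp.
Second inversion places the fifth in the bass, which is B-double-sharp.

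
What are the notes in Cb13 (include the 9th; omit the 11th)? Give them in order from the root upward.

Root Cb, quality dominant thirteenth:
Root: Cb
Major 3rd (3rd): Eb
Perfect 5th (5th): Gb
Minor 7th (7th): Bbb
Major 9th (9th): Db
Major 13th (13th): Ab

Cb, Eb, Gb, Bbb, Db, Ab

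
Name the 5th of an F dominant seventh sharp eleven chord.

C

Root of F dominant seventh sharp eleven = F. The 5th is a perfect 5th: F up a perfect 5th → C.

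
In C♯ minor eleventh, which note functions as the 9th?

C♯ minor eleventh is built on C#; its 9th is a major 9th above the root.
A second above C uses the letter D, and the major 9th above C# is D#.

D#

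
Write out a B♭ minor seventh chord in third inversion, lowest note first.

B♭ minor seventh = B-flat–D-flat–F–A-flat; third inversion → seventh (A-flat) lowest.

A-flat, B-flat, D-flat, F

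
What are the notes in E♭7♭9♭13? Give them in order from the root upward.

E♭7♭9♭13 is a dominant seventh flat nine flat thirteen built on Eb.
Root: Eb
Major 3rd (3rd): G
Perfect 5th (5th): Bb
Minor 7th (7th): Db
Minor 9th (9th): Fb
Minor 13th (13th): Cb

Eb G Bb Db Fb Cb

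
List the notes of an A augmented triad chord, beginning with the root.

A augmented triad: augmented triad on A.
A — root
C# — major 3rd
E# — augmented 5th

A, C#, E#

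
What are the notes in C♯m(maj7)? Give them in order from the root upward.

C♯  E  G♯  B♯

C♯m(maj7) is a minor-major seventh built on C♯.
root → C♯
3rd (minor 3rd) → E
5th (perfect 5th) → G♯
7th (major 7th) → B♯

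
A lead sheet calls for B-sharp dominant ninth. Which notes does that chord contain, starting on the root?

B# D## F## A# C##

Root B#, quality dominant ninth:
B# — root
D## — major 3rd
F## — perfect 5th
A# — minor 7th
C## — major 9th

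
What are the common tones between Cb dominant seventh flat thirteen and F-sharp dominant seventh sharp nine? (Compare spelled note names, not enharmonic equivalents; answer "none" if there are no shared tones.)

none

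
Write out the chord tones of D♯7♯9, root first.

D#, F##, A#, C#, E##

Root D#, quality dominant seventh sharp nine:
- root: D#
- major 3rd: F##
- perfect 5th: A#
- minor 7th: C#
- augmented 9th: E##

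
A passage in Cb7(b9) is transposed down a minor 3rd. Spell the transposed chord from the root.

Ab – C – Eb – Gb – Bbb

Transposed root: Cb → Ab (minor 3rd down). So we spell Ab dominant seventh flat nine:
- root: Ab
- major 3rd: C
- perfect 5th: Eb
- minor 7th: Gb
- minor 9th: Bbb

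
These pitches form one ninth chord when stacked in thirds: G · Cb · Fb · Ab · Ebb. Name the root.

Arranged so that each adjacent pair is a third by letter name: Fb – Ab – Cb – Ebb – G.
The bottom of that stack, Fb, is the root (this is Fb dominant seventh sharp nine).

Fb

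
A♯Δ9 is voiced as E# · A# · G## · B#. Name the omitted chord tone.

A♯Δ9 = A#, C##, E#, G##, B#. The voicing lacks the 3rd (major 3rd), C##.

C##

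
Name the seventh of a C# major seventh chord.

Root of C# major seventh = C#. The 7th is a major 7th: C# up a major 7th → B#.

B#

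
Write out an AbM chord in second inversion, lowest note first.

E♭ – A♭ – C

AbM = A♭–C–E♭; second inversion → fifth (E♭) lowest.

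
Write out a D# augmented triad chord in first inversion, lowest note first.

F##, A##, D#

D# augmented triad = D#–F##–A##; first inversion → third (F##) lowest.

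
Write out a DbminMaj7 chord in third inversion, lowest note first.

DbminMaj7 = D♭–F♭–A♭–C; third inversion → seventh (C) lowest.

C D♭ F♭ A♭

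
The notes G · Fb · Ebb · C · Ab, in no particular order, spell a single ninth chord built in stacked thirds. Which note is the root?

Fb

Arranged so that each adjacent pair is a third by letter name: Fb – Ab – C – Ebb – G.
The bottom of that stack, Fb, is the root (this is Fb dominant seventh sharp nine sharp five).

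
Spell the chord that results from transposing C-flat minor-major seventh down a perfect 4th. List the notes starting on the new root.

A perfect 4th down from C-flat is G-flat, so the new chord is G-flat minor-major seventh.
root → G-flat
3rd (minor 3rd) → B-double-flat
5th (perfect 5th) → D-flat
7th (major 7th) → F

G-flat  B-double-flat  D-flat  F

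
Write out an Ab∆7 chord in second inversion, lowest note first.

Ab∆7 = A♭–C–E♭–G; second inversion → fifth (E♭) lowest.

E♭ G A♭ C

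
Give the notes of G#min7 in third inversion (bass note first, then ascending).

F# – G# – B – D#

G#min7 = G#–B–D#–F#; third inversion → seventh (F#) lowest.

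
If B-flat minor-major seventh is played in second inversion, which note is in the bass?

B-flat minor-major seventh in root position is B-flat–D-flat–F–A.
Second inversion places the fifth in the bass, which is F.

F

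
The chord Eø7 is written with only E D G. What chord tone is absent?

Bb

The full Eø7 chord is E, G, Bb, D.
Comparing with the voicing, the diminished 5th (5th) — Bb — is absent.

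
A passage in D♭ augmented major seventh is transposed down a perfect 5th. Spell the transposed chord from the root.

G-flat – B-flat – D – F

D-flat down a perfect 5th → G-flat. New chord: G-flat augmented major seventh.
Root: G-flat
Major 3rd (3rd): B-flat
Augmented 5th (5th): D
Major 7th (7th): F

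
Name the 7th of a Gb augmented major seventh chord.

Root of Gb augmented major seventh = Gb. The 7th is a major 7th: Gb up a major 7th → F.

F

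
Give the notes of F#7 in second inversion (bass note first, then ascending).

In root position, F#7 is F#–A#–C#–E.
Second inversion puts the fifth (C#) in the bass.

C#, E, F#, A#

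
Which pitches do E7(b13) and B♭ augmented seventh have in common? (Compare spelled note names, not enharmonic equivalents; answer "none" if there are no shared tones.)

E7(b13): E G♯ B D C
B♭ augmented seventh: B♭ D F♯ A♭
Common to both → D.

D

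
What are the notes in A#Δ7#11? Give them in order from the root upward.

Root A#, quality major seventh sharp eleven:
- root: A#
- major 3rd: C##
- perfect 5th: E#
- major 7th: G##
- augmented 11th: D##

A#, C##, E#, G##, D##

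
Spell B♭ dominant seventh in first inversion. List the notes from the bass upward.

B♭ dominant seventh = B-flat–D–F–A-flat; first inversion → third (D) lowest.

D – F – A-flat – B-flat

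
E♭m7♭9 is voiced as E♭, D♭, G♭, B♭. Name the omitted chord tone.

F♭

The full E♭m7♭9 chord is E♭, G♭, B♭, D♭, F♭.
Comparing with the voicing, the minor 9th (9th) — F♭ — is absent.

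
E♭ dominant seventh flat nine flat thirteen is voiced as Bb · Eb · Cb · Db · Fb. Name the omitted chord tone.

G

E♭ dominant seventh flat nine flat thirteen = Eb, G, Bb, Db, Fb, Cb. The voicing lacks the 3rd (major 3rd), G.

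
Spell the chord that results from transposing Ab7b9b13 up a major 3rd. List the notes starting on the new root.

Transposed root: A♭ → C (major 3rd up). So we spell C dominant seventh flat nine flat thirteen:
C — root
E — major 3rd
G — perfect 5th
B♭ — minor 7th
D♭ — minor 9th
A♭ — minor 13th

C E G B♭ D♭ A♭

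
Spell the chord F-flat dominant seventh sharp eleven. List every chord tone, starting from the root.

F-flat A-flat C-flat E-double-flat B-flat

Root F-flat, quality dominant seventh sharp eleven:
Root: F-flat
Major 3rd (3rd): A-flat
Perfect 5th (5th): C-flat
Minor 7th (7th): E-double-flat
Augmented 11th (11th): B-flat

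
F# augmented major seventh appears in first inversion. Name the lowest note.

A-sharp

F# augmented major seventh = F-sharp–A-sharp–C-double-sharp–E-sharp. First inversion → third in the bass = A-sharp.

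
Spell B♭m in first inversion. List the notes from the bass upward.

In root position, B♭m is Bb–Db–F.
First inversion puts the third (Db) in the bass.

Db, F, Bb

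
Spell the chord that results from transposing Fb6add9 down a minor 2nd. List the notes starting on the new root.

Eb G Bb C F

Transposed root: Fb → Eb (minor 2nd down). So we spell Eb six-nine:
- root: Eb
- major 3rd: G
- perfect 5th: Bb
- major 6th: C
- major 9th: F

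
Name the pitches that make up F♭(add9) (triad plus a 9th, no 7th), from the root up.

F♭(add9) is an added-ninth built on F♭.
Root: F♭
Major 3rd (3rd): A♭
Perfect 5th (5th): C♭
Major 9th (9th): G♭

F♭ – A♭ – C♭ – G♭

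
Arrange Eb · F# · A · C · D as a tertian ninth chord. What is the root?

Arranged so that each adjacent pair is a third by letter name: D – F# – A – C – Eb.
The bottom of that stack, D, is the root (this is D dominant seventh flat nine).

D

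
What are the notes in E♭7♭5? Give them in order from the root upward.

Eb – G – Bbb – Db

E♭7♭5 is a dominant seventh flat five built on Eb.
Root: Eb
Major 3rd (3rd): G
Diminished 5th (5th): Bbb
Minor 7th (7th): Db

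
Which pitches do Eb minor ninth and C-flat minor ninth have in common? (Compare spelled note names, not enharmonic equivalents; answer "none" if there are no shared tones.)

G-flat D-flat

Eb minor ninth: E-flat G-flat B-flat D-flat F
C-flat minor ninth: C-flat E-double-flat G-flat B-double-flat D-flat
Common to both → G-flat, D-flat.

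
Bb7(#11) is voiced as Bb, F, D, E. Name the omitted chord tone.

Ab

Bb7(#11) = Bb, D, F, Ab, E. The voicing lacks the 7th (minor 7th), Ab.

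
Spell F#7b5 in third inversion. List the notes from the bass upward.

E, F♯, A♯, C

F#7b5 = F♯–A♯–C–E; third inversion → seventh (E) lowest.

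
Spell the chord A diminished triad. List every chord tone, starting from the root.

A diminished triad: diminished triad on A.
root → A
3rd (minor 3rd) → C
5th (diminished 5th) → E-flat

A, C, E-flat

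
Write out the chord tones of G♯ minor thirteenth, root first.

G♯ minor thirteenth is a minor thirteenth built on G-sharp.
Root: G-sharp
Minor 3rd (3rd): B
Perfect 5th (5th): D-sharp
Minor 7th (7th): F-sharp
Major 9th (9th): A-sharp
Perfect 11th (11th): C-sharp
Major 13th (13th): E-sharp

G-sharp  B  D-sharp  F-sharp  A-sharp  C-sharp  E-sharp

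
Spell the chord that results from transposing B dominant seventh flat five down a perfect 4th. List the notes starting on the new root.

F-sharp – A-sharp – C – E

B down a perfect 4th → F-sharp. New chord: F-sharp dominant seventh flat five.
Root: F-sharp
Major 3rd (3rd): A-sharp
Diminished 5th (5th): C
Minor 7th (7th): E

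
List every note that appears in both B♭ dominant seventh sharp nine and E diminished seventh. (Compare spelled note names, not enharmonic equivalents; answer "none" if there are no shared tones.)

B♭ dominant seventh sharp nine: B-flat D F A-flat C-sharp
E diminished seventh: E G B-flat D-flat
Common to both → B-flat.

B-flat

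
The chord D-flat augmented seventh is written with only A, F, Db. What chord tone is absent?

Cb

The full D-flat augmented seventh chord is Db, F, A, Cb.
Comparing with the voicing, the minor 7th (7th) — Cb — is absent.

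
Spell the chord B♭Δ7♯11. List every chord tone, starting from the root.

Bb D F A E

B♭Δ7♯11: major seventh sharp eleven on Bb.
Root: Bb
Major 3rd (3rd): D
Perfect 5th (5th): F
Major 7th (7th): A
Augmented 11th (11th): E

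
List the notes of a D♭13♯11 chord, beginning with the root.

Db, F, Ab, Cb, Eb, G, Bb

D♭13♯11: dominant thirteenth sharp eleven on Db.
Root: Db
Major 3rd (3rd): F
Perfect 5th (5th): Ab
Minor 7th (7th): Cb
Major 9th (9th): Eb
Augmented 11th (11th): G
Major 13th (13th): Bb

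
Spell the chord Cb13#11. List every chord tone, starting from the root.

Cb, Eb, Gb, Bbb, Db, F, Ab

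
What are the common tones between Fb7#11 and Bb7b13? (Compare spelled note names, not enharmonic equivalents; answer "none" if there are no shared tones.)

Fb7#11 = F♭, A♭, C♭, E𝄫, B♭.
Bb7b13 = B♭, D, F, A♭, G♭.
Shared: A♭, B♭.

A♭, B♭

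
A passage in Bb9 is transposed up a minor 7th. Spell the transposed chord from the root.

Ab C Eb Gb Bb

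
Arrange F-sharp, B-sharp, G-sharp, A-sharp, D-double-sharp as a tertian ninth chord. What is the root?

Arranged so that each adjacent pair is a third by letter name: G-sharp – B-sharp – D-double-sharp – F-sharp – A-sharp.
The bottom of that stack, G-sharp, is the root (this is G-sharp dominant ninth sharp five).

G-sharp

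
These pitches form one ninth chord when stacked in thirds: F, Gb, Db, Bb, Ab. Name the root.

Gb

Stacking in thirds gives Gb – Bb – Db – F – Ab, so Gb is the root — Gb major ninth.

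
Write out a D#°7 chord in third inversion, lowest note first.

In root position, D#°7 is D#–F#–A–C.
Third inversion puts the seventh (C) in the bass.

C – D# – F# – A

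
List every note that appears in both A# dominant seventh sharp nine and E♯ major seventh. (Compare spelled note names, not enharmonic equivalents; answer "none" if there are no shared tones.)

A# dominant seventh sharp nine = A#, C##, E#, G#, B##.
E♯ major seventh = E#, G##, B#, D##.
Shared: E#.

E#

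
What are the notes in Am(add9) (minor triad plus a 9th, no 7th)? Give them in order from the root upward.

A  C  E  B

Root A, quality minor added-ninth:
Root: A
Minor 3rd (3rd): C
Perfect 5th (5th): E
Major 9th (9th): B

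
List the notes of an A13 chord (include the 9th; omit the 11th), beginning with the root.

A13: dominant thirteenth on A.
A — root
C♯ — major 3rd
E — perfect 5th
G — minor 7th
B — major 9th
F♯ — major 13th

A  C♯  E  G  B  F♯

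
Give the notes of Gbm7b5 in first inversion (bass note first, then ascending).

In root position, Gbm7b5 is G♭–B𝄫–D𝄫–F♭.
First inversion puts the third (B𝄫) in the bass.

B𝄫, D𝄫, F♭, G♭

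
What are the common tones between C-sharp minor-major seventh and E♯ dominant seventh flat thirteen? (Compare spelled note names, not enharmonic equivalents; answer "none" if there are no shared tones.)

C-sharp minor-major seventh: C# E G# B#
E♯ dominant seventh flat thirteen: E# G## B# D# C#
Common to both → C#, B#.

C#, B#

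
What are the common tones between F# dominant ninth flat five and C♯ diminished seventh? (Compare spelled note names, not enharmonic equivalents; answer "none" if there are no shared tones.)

E

F# dominant ninth flat five = F-sharp, A-sharp, C, E, G-sharp.
C♯ diminished seventh = C-sharp, E, G, B-flat.
Shared: E.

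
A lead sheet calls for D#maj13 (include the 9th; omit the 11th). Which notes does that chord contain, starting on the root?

D♯, F𝄪, A♯, C𝄪, E♯, B♯

D#maj13: major thirteenth on D♯.
- root: D♯
- major 3rd: F𝄪
- perfect 5th: A♯
- major 7th: C𝄪
- major 9th: E♯
- major 13th: B♯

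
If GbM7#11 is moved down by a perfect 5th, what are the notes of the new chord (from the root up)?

A perfect 5th down from Gb is Cb, so the new chord is Cb major seventh sharp eleven.
Cb — root
Eb — major 3rd
Gb — perfect 5th
Bb — major 7th
F — augmented 11th

Cb  Eb  Gb  Bb  F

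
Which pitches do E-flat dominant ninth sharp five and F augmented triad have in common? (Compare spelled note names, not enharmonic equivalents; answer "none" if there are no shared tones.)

E-flat dominant ninth sharp five = E-flat, G, B, D-flat, F.
F augmented triad = F, A, C-sharp.
Shared: F.

F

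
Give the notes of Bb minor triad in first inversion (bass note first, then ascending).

In root position, Bb minor triad is Bb–Db–F.
First inversion puts the third (Db) in the bass.

Db  F  Bb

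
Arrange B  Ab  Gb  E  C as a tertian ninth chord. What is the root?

Ab

Arranged so that each adjacent pair is a third by letter name: Ab – C – E – Gb – B.
The bottom of that stack, Ab, is the root (this is Ab dominant seventh sharp nine sharp five).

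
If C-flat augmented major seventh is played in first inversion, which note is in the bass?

Eb

C-flat augmented major seventh = Cb–Eb–G–Bb. First inversion → third in the bass = Eb.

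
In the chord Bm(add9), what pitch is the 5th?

Bm(add9) is built on B; its 5th is a perfect 5th above the root.
A fifth above B uses the letter F, and the perfect 5th above B is F#.

F#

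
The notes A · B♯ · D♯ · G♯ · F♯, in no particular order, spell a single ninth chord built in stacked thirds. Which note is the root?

G♯

Arranged so that each adjacent pair is a third by letter name: G♯ – B♯ – D♯ – F♯ – A.
The bottom of that stack, G♯, is the root (this is G♯ dominant seventh flat nine).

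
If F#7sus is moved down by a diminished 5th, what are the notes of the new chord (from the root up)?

B♯, E♯, F𝄪, A♯

Transposed root: F♯ → B♯ (diminished 5th down). So we spell B♯ dominant seventh suspended fourth:
B♯ — root
E♯ — perfect 4th
F𝄪 — perfect 5th
A♯ — minor 7th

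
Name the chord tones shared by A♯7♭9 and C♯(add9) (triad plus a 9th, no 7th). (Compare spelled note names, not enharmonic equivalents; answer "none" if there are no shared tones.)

E#, G#

A♯7♭9 = A#, C##, E#, G#, B.
C♯(add9) = C#, E#, G#, D#.
Shared: E#, G#.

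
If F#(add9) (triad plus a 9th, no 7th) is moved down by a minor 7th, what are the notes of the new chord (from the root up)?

G♯ B♯ D♯ A♯

A minor 7th down from F♯ is G♯, so the new chord is G♯ added-ninth.
- root: G♯
- major 3rd: B♯
- perfect 5th: D♯
- major 9th: A♯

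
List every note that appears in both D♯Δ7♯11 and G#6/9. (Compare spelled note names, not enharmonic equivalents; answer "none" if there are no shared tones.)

D#, A#

D♯Δ7♯11 = D#, F##, A#, C##, G##.
G#6/9 = G#, B#, D#, E#, A#.
Shared: D#, A#.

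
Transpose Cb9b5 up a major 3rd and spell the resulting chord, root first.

A major 3rd up from C♭ is E♭, so the new chord is E♭ dominant ninth flat five.
Root: E♭
Major 3rd (3rd): G
Diminished 5th (5th): B𝄫
Minor 7th (7th): D♭
Major 9th (9th): F

E♭  G  B𝄫  D♭  F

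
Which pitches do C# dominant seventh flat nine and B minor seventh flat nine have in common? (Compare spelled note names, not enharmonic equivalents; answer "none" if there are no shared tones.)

B D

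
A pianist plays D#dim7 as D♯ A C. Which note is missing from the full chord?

F♯

The full D#dim7 chord is D♯, F♯, A, C.
Comparing with the voicing, the minor 3rd (3rd) — F♯ — is absent.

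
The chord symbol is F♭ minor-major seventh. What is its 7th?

F♭ minor-major seventh is built on F-flat; its 7th is a major 7th above the root.
A seventh above F uses the letter E, and the major 7th above F-flat is E-flat.

E-flat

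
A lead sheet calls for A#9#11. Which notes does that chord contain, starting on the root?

A#9#11 is a dominant ninth sharp eleven built on A#.
A# — root
C## — major 3rd
E# — perfect 5th
G# — minor 7th
B# — major 9th
D## — augmented 11th

A#, C##, E#, G#, B#, D##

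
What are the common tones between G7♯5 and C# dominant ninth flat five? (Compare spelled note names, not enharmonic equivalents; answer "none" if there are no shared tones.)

G7♯5: G B D# F
C# dominant ninth flat five: C# E# G B D#
Common to both → G, B, D#.

G, B, D#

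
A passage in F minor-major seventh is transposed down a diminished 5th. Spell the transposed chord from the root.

B  D  F#  A#

F down a diminished 5th → B. New chord: B minor-major seventh.
B — root
D — minor 3rd
F# — perfect 5th
A# — major 7th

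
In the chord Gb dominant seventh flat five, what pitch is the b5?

Dbb

Root of Gb dominant seventh flat five = Gb. The 5th is a diminished 5th: Gb up a diminished 5th → Dbb.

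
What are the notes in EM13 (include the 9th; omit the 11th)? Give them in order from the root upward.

E, G#, B, D#, F#, C#

Root E, quality major thirteenth:
Root: E
Major 3rd (3rd): G#
Perfect 5th (5th): B
Major 7th (7th): D#
Major 9th (9th): F#
Major 13th (13th): C#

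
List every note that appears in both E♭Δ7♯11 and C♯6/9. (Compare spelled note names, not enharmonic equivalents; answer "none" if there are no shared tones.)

none

E♭Δ7♯11 = Eb, G, Bb, D, A.
C♯6/9 = C#, E#, G#, A#, D#.
Shared: none.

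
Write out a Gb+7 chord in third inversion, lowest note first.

Gb+7 = Gb–Bb–D–Fb; third inversion → seventh (Fb) lowest.

Fb, Gb, Bb, D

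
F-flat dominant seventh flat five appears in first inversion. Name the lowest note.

A-flat

F-flat dominant seventh flat five = F-flat–A-flat–C-double-flat–E-double-flat. First inversion → third in the bass = A-flat.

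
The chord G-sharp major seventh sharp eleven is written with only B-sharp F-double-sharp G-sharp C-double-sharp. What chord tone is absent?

D-sharp

G-sharp major seventh sharp eleven = G-sharp, B-sharp, D-sharp, F-double-sharp, C-double-sharp. The voicing lacks the 5th (perfect 5th), D-sharp.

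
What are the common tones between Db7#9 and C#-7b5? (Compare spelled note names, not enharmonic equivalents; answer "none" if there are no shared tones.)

E

Db7#9 = Db, F, Ab, Cb, E.
C#-7b5 = C#, E, G, B.
Shared: E.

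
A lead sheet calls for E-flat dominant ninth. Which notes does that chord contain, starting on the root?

Root Eb, quality dominant ninth:
Eb — root
G — major 3rd
Bb — perfect 5th
Db — minor 7th
F — major 9th

Eb, G, Bb, Db, F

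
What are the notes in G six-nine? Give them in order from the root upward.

G  B  D  E  A

G six-nine: six-nine on G.
root → G
3rd (major 3rd) → B
5th (perfect 5th) → D
6th (major 6th) → E
9th (major 9th) → A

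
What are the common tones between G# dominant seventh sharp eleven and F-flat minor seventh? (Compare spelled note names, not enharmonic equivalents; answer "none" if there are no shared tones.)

G# dominant seventh sharp eleven = G-sharp, B-sharp, D-sharp, F-sharp, C-double-sharp.
F-flat minor seventh = F-flat, A-double-flat, C-flat, E-double-flat.
Shared: none.

none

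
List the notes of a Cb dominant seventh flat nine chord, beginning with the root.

Cb dominant seventh flat nine: dominant seventh flat nine on C-flat.
Root: C-flat
Major 3rd (3rd): E-flat
Perfect 5th (5th): G-flat
Minor 7th (7th): B-double-flat
Minor 9th (9th): D-double-flat

C-flat E-flat G-flat B-double-flat D-double-flat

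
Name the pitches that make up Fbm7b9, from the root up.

F♭, A𝄫, C♭, E𝄫, G𝄫

Fbm7b9: minor seventh flat nine on F♭.
F♭ — root
A𝄫 — minor 3rd
C♭ — perfect 5th
E𝄫 — minor 7th
G𝄫 — minor 9th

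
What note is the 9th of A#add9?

B#

A#add9 is built on A#; its 9th is a major 9th above the root.
A second above A uses the letter B, and the major 9th above A# is B#.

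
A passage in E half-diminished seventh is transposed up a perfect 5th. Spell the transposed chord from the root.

A perfect 5th up from E is B, so the new chord is B half-diminished seventh.
B — root
D — minor 3rd
F — diminished 5th
A — minor 7th

B D F A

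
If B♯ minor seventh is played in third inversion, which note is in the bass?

A-sharp

B♯ minor seventh in root position is B-sharp–D-sharp–F-double-sharp–A-sharp.
Third inversion places the seventh in the bass, which is A-sharp.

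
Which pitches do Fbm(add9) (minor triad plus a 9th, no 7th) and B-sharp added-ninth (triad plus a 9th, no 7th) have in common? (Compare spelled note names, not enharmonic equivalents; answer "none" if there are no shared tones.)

none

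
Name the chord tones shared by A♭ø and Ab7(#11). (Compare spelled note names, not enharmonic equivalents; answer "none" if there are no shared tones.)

A♭ø: Ab Cb Ebb Gb
Ab7(#11): Ab C Eb Gb D
Common to both → Ab, Gb.

Ab  Gb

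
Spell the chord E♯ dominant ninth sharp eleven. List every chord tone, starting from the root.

E-sharp, G-double-sharp, B-sharp, D-sharp, F-double-sharp, A-double-sharp

Root E-sharp, quality dominant ninth sharp eleven:
Root: E-sharp
Major 3rd (3rd): G-double-sharp
Perfect 5th (5th): B-sharp
Minor 7th (7th): D-sharp
Major 9th (9th): F-double-sharp
Augmented 11th (11th): A-double-sharp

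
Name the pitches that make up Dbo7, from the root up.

Root D♭, quality diminished seventh:
- root: D♭
- minor 3rd: F♭
- diminished 5th: A𝄫
- diminished 7th: C𝄫

D♭ F♭ A𝄫 C𝄫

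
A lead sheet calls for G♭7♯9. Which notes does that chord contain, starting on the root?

Root Gb, quality dominant seventh sharp nine:
- root: Gb
- major 3rd: Bb
- perfect 5th: Db
- minor 7th: Fb
- augmented 9th: A

Gb, Bb, Db, Fb, A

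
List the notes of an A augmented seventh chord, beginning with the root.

A – C# – E# – G

A augmented seventh: augmented seventh on A.
Root: A
Major 3rd (3rd): C#
Augmented 5th (5th): E#
Minor 7th (7th): G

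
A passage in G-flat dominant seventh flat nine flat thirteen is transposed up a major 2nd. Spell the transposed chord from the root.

Ab  C  Eb  Gb  Bbb  Fb

Transposed root: Gb → Ab (major 2nd up). So we spell Ab dominant seventh flat nine flat thirteen:
Ab — root
C — major 3rd
Eb — perfect 5th
Gb — minor 7th
Bbb — minor 9th
Fb — minor 13th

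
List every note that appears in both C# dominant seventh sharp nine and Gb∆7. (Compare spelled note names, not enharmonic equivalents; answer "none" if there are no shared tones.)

C# dominant seventh sharp nine: C# E# G# B D##
Gb∆7: Gb Bb Db F
Common to both → none.

none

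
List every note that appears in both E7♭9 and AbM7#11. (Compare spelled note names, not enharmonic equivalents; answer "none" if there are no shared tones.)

D

E7♭9: E G# B D F
AbM7#11: Ab C Eb G D
Common to both → D.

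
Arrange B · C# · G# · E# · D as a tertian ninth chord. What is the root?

C#

Stacking in thirds gives C# – E# – G# – B – D, so C# is the root — C# dominant seventh flat nine.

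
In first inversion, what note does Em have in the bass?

Em = E–G–B. First inversion → third in the bass = G.

G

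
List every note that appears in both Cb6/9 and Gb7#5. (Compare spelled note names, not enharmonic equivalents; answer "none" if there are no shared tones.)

Cb6/9 = C♭, E♭, G♭, A♭, D♭.
Gb7#5 = G♭, B♭, D, F♭.
Shared: G♭.

G♭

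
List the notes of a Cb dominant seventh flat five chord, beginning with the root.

Cb, Eb, Gbb, Bbb

Cb dominant seventh flat five: dominant seventh flat five on Cb.
root → Cb
3rd (major 3rd) → Eb
5th (diminished 5th) → Gbb
7th (minor 7th) → Bbb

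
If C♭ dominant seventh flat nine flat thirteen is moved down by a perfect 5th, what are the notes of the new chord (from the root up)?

A perfect 5th down from Cb is Fb, so the new chord is Fb dominant seventh flat nine flat thirteen.
- root: Fb
- major 3rd: Ab
- perfect 5th: Cb
- minor 7th: Ebb
- minor 9th: Gbb
- minor 13th: Dbb

Fb – Ab – Cb – Ebb – Gbb – Dbb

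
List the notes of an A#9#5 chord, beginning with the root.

A#, C##, E##, G#, B#

A#9#5: dominant ninth sharp five on A#.
- root: A#
- major 3rd: C##
- augmented 5th: E##
- minor 7th: G#
- major 9th: B#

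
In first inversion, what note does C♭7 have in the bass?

Eb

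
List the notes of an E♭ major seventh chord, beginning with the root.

E-flat – G – B-flat – D

Root E-flat, quality major seventh:
E-flat — root
G — major 3rd
B-flat — perfect 5th
D — major 7th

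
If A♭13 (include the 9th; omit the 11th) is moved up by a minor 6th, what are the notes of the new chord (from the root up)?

Fb, Ab, Cb, Ebb, Gb, Db

A minor 6th up from Ab is Fb, so the new chord is Fb dominant thirteenth.
Fb — root
Ab — major 3rd
Cb — perfect 5th
Ebb — minor 7th
Gb — major 9th
Db — major 13th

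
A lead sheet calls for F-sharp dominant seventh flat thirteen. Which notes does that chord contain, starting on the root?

Root F♯, quality dominant seventh flat thirteen:
Root: F♯
Major 3rd (3rd): A♯
Perfect 5th (5th): C♯
Minor 7th (7th): E
Minor 13th (13th): D

F♯, A♯, C♯, E, D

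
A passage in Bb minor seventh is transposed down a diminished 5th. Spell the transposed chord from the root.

E, G, B, D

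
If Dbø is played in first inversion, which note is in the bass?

F♭

Dbø in root position is D♭–F♭–A𝄫–C♭.
First inversion places the third in the bass, which is F♭.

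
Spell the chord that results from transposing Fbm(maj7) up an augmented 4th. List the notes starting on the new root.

F♭ up an augmented 4th → B♭. New chord: B♭ minor-major seventh.
root → B♭
3rd (minor 3rd) → D♭
5th (perfect 5th) → F
7th (major 7th) → A

B♭ D♭ F A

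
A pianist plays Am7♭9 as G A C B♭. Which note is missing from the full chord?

The full Am7♭9 chord is A, C, E, G, B♭.
Comparing with the voicing, the perfect 5th (5th) — E — is absent.

E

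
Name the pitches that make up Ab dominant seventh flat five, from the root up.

A-flat C E-double-flat G-flat

Ab dominant seventh flat five: dominant seventh flat five on A-flat.
root → A-flat
3rd (major 3rd) → C
5th (diminished 5th) → E-double-flat
7th (minor 7th) → G-flat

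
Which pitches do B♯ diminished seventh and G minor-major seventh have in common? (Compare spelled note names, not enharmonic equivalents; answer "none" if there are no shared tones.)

B♯ diminished seventh = B-sharp, D-sharp, F-sharp, A.
G minor-major seventh = G, B-flat, D, F-sharp.
Shared: F-sharp.

F-sharp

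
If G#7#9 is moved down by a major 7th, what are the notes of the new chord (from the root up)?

G♯ down a major 7th → A. New chord: A dominant seventh sharp nine.
root → A
3rd (major 3rd) → C♯
5th (perfect 5th) → E
7th (minor 7th) → G
9th (augmented 9th) → B♯

A, C♯, E, G, B♯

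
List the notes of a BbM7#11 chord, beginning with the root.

BbM7#11: major seventh sharp eleven on Bb.
Root: Bb
Major 3rd (3rd): D
Perfect 5th (5th): F
Major 7th (7th): A
Augmented 11th (11th): E

Bb, D, F, A, E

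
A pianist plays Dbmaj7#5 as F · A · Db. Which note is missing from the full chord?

Dbmaj7#5 = Db, F, A, C. The voicing lacks the 7th (major 7th), C.

C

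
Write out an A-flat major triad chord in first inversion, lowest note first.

C – Eb – Ab

In root position, A-flat major triad is Ab–C–Eb.
First inversion puts the third (C) in the bass.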